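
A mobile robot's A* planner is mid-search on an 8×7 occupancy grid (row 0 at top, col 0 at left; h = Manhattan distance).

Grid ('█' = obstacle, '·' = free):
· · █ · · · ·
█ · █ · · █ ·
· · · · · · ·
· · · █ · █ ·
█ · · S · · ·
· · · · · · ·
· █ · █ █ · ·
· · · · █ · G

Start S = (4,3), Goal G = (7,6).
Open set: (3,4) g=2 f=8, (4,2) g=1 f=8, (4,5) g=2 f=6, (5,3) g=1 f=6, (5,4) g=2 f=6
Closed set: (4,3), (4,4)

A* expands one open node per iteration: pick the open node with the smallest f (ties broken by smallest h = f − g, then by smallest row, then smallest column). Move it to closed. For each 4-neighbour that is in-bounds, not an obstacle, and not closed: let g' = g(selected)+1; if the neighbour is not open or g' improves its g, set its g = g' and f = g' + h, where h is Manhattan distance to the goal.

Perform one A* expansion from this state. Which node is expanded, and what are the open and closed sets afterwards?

step 1: expand (4,5) (f=6, h=4) → closed; open now [(3,4) g=2 f=8, (4,2) g=1 f=8, (4,6) g=3 f=6, (5,3) g=1 f=6, (5,4) g=2 f=6, (5,5) g=3 f=6]

expanded=(4,5); open=[(3,4) g=2 f=8, (4,2) g=1 f=8, (4,6) g=3 f=6, (5,3) g=1 f=6, (5,4) g=2 f=6, (5,5) g=3 f=6]; closed=[(4,3), (4,4), (4,5)]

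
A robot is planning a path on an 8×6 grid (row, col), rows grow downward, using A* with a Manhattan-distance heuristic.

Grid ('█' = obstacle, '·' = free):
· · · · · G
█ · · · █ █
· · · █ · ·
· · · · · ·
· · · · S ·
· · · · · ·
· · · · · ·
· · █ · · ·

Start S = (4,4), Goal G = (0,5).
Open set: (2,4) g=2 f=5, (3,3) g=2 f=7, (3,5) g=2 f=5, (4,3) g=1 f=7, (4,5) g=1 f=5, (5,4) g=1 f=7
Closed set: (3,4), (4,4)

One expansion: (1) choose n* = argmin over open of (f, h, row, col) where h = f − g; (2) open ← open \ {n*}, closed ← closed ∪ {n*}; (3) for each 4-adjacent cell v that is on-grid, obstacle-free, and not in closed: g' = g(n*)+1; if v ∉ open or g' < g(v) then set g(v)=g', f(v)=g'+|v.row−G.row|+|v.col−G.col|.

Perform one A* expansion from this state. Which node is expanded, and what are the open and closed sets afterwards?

step 1: expand (2,4) (f=5, h=3) → closed; open now [(2,5) g=3 f=5, (3,3) g=2 f=7, (3,5) g=2 f=5, (4,3) g=1 f=7, (4,5) g=1 f=5, (5,4) g=1 f=7]

expanded=(2,4); open=[(2,5) g=3 f=5, (3,3) g=2 f=7, (3,5) g=2 f=5, (4,3) g=1 f=7, (4,5) g=1 f=5, (5,4) g=1 f=7]; closed=[(2,4), (3,4), (4,4)]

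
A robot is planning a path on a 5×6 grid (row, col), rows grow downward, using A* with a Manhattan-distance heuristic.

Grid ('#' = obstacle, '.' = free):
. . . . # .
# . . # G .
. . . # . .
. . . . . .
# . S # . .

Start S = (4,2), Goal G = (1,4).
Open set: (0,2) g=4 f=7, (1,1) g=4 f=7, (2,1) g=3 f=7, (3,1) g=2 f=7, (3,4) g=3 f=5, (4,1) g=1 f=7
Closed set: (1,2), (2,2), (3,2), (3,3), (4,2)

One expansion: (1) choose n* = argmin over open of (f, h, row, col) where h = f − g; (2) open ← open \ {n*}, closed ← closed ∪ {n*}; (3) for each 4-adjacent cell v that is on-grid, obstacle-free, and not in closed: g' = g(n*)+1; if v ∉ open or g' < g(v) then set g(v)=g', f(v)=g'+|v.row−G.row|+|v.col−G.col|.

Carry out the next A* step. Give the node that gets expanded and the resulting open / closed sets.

expanded=(3,4); open=[(0,2) g=4 f=7, (1,1) g=4 f=7, (2,1) g=3 f=7, (2,4) g=4 f=5, (3,1) g=2 f=7, (3,5) g=4 f=7, (4,1) g=1 f=7, (4,4) g=4 f=7]; closed=[(1,2), (2,2), (3,2), (3,3), (3,4), (4,2)]

step 1: expand (3,4) (f=5, h=2) → closed; open now [(0,2) g=4 f=7, (1,1) g=4 f=7, (2,1) g=3 f=7, (2,4) g=4 f=5, (3,1) g=2 f=7, (3,5) g=4 f=7, (4,1) g=1 f=7, (4,4) g=4 f=7]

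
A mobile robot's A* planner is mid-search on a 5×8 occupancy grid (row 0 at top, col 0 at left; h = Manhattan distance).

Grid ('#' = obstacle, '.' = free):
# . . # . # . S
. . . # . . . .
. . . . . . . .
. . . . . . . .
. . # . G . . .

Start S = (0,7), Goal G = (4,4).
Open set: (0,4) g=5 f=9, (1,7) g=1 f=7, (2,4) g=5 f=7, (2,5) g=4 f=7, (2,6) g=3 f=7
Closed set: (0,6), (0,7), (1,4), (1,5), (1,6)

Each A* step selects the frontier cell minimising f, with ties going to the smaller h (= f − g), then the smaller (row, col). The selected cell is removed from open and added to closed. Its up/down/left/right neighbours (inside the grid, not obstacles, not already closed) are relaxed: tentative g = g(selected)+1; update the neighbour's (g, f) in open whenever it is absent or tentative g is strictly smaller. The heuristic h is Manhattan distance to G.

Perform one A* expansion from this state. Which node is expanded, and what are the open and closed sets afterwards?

step 1: expand (2,4) (f=7, h=2) → closed; open now [(0,4) g=5 f=9, (1,7) g=1 f=7, (2,3) g=6 f=9, (2,5) g=4 f=7, (2,6) g=3 f=7, (3,4) g=6 f=7]

expanded=(2,4); open=[(0,4) g=5 f=9, (1,7) g=1 f=7, (2,3) g=6 f=9, (2,5) g=4 f=7, (2,6) g=3 f=7, (3,4) g=6 f=7]; closed=[(0,6), (0,7), (1,4), (1,5), (1,6), (2,4)]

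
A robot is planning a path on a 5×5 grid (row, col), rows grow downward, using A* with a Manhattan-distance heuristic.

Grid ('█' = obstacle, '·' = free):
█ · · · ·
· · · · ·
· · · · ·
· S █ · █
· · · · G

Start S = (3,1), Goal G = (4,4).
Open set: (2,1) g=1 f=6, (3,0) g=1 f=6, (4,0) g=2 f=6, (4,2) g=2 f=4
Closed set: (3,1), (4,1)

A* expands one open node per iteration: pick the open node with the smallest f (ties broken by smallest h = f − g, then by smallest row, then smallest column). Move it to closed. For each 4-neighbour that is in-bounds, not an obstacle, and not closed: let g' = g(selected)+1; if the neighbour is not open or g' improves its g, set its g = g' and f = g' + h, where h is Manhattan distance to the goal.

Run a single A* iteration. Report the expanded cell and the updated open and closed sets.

expanded=(4,2); open=[(2,1) g=1 f=6, (3,0) g=1 f=6, (4,0) g=2 f=6, (4,3) g=3 f=4]; closed=[(3,1), (4,1), (4,2)]

step 1: expand (4,2) (f=4, h=2) → closed; open now [(2,1) g=1 f=6, (3,0) g=1 f=6, (4,0) g=2 f=6, (4,3) g=3 f=4]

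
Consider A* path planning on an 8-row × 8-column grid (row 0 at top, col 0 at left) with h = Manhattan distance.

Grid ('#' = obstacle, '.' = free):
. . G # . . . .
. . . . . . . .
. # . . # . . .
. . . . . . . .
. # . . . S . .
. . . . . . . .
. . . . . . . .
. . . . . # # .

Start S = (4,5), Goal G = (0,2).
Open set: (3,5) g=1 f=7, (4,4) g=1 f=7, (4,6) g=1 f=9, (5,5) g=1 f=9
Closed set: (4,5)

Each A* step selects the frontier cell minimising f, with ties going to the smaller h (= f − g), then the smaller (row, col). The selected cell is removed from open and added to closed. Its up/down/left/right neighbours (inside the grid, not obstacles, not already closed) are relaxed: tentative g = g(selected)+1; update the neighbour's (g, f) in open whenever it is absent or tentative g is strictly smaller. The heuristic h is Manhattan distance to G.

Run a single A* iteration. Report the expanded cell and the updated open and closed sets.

step 1: expand (3,5) (f=7, h=6) → closed; open now [(2,5) g=2 f=7, (3,4) g=2 f=7, (3,6) g=2 f=9, (4,4) g=1 f=7, (4,6) g=1 f=9, (5,5) g=1 f=9]

expanded=(3,5); open=[(2,5) g=2 f=7, (3,4) g=2 f=7, (3,6) g=2 f=9, (4,4) g=1 f=7, (4,6) g=1 f=9, (5,5) g=1 f=9]; closed=[(3,5), (4,5)]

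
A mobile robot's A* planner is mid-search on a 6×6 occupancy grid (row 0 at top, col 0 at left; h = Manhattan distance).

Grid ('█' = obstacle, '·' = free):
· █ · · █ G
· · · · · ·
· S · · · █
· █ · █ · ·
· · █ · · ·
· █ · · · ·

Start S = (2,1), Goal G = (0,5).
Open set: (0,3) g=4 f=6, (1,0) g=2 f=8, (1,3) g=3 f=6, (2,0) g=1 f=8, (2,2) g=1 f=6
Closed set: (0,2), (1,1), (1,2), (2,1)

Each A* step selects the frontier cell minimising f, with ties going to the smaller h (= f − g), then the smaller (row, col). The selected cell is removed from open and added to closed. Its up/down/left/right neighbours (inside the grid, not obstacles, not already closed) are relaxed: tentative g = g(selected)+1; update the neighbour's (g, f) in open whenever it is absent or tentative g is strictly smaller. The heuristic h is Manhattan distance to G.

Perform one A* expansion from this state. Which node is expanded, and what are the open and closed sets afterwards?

step 1: expand (0,3) (f=6, h=2) → closed; open now [(1,0) g=2 f=8, (1,3) g=3 f=6, (2,0) g=1 f=8, (2,2) g=1 f=6]

expanded=(0,3); open=[(1,0) g=2 f=8, (1,3) g=3 f=6, (2,0) g=1 f=8, (2,2) g=1 f=6]; closed=[(0,2), (0,3), (1,1), (1,2), (2,1)]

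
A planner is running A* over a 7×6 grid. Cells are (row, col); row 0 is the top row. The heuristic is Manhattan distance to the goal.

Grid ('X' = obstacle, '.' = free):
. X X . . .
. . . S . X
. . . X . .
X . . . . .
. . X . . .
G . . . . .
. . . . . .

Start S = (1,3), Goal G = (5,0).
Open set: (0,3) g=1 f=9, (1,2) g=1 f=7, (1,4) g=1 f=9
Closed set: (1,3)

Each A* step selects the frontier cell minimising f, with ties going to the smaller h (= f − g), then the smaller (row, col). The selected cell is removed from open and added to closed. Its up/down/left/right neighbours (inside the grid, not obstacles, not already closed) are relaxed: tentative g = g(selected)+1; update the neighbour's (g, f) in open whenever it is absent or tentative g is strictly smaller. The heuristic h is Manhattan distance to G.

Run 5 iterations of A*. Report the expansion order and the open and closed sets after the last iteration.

step 1: expand (1,2) (f=7, h=6) → closed; open now [(0,3) g=1 f=9, (1,1) g=2 f=7, (1,4) g=1 f=9, (2,2) g=2 f=7]
step 2: expand (1,1) (f=7, h=5) → closed; open now [(0,3) g=1 f=9, (1,0) g=3 f=7, (1,4) g=1 f=9, (2,1) g=3 f=7, (2,2) g=2 f=7]
step 3: expand (1,0) (f=7, h=4) → closed; open now [(0,0) g=4 f=9, (0,3) g=1 f=9, (1,4) g=1 f=9, (2,0) g=4 f=7, (2,1) g=3 f=7, (2,2) g=2 f=7]
step 4: expand (2,0) (f=7, h=3) → closed; open now [(0,0) g=4 f=9, (0,3) g=1 f=9, (1,4) g=1 f=9, (2,1) g=3 f=7, (2,2) g=2 f=7]
step 5: expand (2,1) (f=7, h=4) → closed; open now [(0,0) g=4 f=9, (0,3) g=1 f=9, (1,4) g=1 f=9, (2,2) g=2 f=7, (3,1) g=4 f=7]

order=[(1,2) → (1,1) → (1,0) → (2,0) → (2,1)]; open=[(0,0) g=4 f=9, (0,3) g=1 f=9, (1,4) g=1 f=9, (2,2) g=2 f=7, (3,1) g=4 f=7]; closed=[(1,0), (1,1), (1,2), (1,3), (2,0), (2,1)]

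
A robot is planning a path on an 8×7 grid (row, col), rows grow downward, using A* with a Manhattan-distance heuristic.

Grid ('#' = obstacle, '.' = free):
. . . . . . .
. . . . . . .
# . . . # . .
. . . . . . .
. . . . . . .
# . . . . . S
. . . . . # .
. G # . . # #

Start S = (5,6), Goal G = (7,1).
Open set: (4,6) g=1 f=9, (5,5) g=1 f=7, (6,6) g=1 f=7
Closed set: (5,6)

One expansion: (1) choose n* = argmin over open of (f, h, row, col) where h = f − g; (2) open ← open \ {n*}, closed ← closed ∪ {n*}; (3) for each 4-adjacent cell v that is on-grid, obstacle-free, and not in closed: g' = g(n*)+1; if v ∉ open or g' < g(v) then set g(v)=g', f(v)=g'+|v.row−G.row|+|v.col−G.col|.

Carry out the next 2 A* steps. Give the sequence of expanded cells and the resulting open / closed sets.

step 1: expand (5,5) (f=7, h=6) → closed; open now [(4,5) g=2 f=9, (4,6) g=1 f=9, (5,4) g=2 f=7, (6,6) g=1 f=7]
step 2: expand (5,4) (f=7, h=5) → closed; open now [(4,4) g=3 f=9, (4,5) g=2 f=9, (4,6) g=1 f=9, (5,3) g=3 f=7, (6,4) g=3 f=7, (6,6) g=1 f=7]

order=[(5,5) → (5,4)]; open=[(4,4) g=3 f=9, (4,5) g=2 f=9, (4,6) g=1 f=9, (5,3) g=3 f=7, (6,4) g=3 f=7, (6,6) g=1 f=7]; closed=[(5,4), (5,5), (5,6)]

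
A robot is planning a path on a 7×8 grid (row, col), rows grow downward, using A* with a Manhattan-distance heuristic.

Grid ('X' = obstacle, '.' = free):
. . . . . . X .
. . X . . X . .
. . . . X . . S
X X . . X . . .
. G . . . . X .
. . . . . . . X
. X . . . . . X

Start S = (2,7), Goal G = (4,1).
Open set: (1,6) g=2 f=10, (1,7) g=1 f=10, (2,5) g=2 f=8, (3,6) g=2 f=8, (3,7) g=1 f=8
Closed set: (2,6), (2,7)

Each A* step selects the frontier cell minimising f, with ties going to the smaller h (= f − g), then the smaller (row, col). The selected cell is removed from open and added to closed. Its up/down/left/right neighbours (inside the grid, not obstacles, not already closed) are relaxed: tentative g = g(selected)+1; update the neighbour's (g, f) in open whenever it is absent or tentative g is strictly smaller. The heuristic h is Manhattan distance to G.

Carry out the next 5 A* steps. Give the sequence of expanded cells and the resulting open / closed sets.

step 1: expand (2,5) (f=8, h=6) → closed; open now [(1,6) g=2 f=10, (1,7) g=1 f=10, (3,5) g=3 f=8, (3,6) g=2 f=8, (3,7) g=1 f=8]
step 2: expand (3,5) (f=8, h=5) → closed; open now [(1,6) g=2 f=10, (1,7) g=1 f=10, (3,6) g=2 f=8, (3,7) g=1 f=8, (4,5) g=4 f=8]
step 3: expand (4,5) (f=8, h=4) → closed; open now [(1,6) g=2 f=10, (1,7) g=1 f=10, (3,6) g=2 f=8, (3,7) g=1 f=8, (4,4) g=5 f=8, (5,5) g=5 f=10]
step 4: expand (4,4) (f=8, h=3) → closed; open now [(1,6) g=2 f=10, (1,7) g=1 f=10, (3,6) g=2 f=8, (3,7) g=1 f=8, (4,3) g=6 f=8, (5,4) g=6 f=10, (5,5) g=5 f=10]
step 5: expand (4,3) (f=8, h=2) → closed; open now [(1,6) g=2 f=10, (1,7) g=1 f=10, (3,3) g=7 f=10, (3,6) g=2 f=8, (3,7) g=1 f=8, (4,2) g=7 f=8, (5,3) g=7 f=10, (5,4) g=6 f=10, (5,5) g=5 f=10]

order=[(2,5) → (3,5) → (4,5) → (4,4) → (4,3)]; open=[(1,6) g=2 f=10, (1,7) g=1 f=10, (3,3) g=7 f=10, (3,6) g=2 f=8, (3,7) g=1 f=8, (4,2) g=7 f=8, (5,3) g=7 f=10, (5,4) g=6 f=10, (5,5) g=5 f=10]; closed=[(2,5), (2,6), (2,7), (3,5), (4,3), (4,4), (4,5)]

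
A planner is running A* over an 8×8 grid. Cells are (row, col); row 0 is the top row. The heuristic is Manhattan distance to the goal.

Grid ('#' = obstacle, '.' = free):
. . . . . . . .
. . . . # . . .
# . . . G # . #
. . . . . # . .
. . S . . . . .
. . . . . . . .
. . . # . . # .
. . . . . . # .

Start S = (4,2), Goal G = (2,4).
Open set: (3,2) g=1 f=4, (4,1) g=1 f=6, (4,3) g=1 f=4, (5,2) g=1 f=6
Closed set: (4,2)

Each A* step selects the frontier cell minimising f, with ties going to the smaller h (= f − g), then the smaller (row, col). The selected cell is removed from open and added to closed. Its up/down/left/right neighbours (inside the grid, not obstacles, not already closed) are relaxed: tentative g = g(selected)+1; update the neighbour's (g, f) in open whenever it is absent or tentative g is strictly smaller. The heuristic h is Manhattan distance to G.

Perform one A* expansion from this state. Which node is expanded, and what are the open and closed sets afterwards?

step 1: expand (3,2) (f=4, h=3) → closed; open now [(2,2) g=2 f=4, (3,1) g=2 f=6, (3,3) g=2 f=4, (4,1) g=1 f=6, (4,3) g=1 f=4, (5,2) g=1 f=6]

expanded=(3,2); open=[(2,2) g=2 f=4, (3,1) g=2 f=6, (3,3) g=2 f=4, (4,1) g=1 f=6, (4,3) g=1 f=4, (5,2) g=1 f=6]; closed=[(3,2), (4,2)]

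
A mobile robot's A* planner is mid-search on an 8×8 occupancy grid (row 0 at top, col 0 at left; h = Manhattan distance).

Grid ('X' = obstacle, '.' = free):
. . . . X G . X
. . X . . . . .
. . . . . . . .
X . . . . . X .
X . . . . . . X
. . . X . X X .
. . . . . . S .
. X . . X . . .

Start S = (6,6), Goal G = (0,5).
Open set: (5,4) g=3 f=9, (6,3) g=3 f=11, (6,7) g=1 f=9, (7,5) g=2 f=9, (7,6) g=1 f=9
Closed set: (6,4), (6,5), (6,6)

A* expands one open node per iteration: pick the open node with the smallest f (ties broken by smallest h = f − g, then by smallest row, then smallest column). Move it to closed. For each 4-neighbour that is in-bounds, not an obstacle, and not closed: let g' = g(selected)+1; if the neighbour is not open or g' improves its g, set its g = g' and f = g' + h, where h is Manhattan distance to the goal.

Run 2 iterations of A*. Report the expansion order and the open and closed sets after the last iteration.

step 1: expand (5,4) (f=9, h=6) → closed; open now [(4,4) g=4 f=9, (6,3) g=3 f=11, (6,7) g=1 f=9, (7,5) g=2 f=9, (7,6) g=1 f=9]
step 2: expand (4,4) (f=9, h=5) → closed; open now [(3,4) g=5 f=9, (4,3) g=5 f=11, (4,5) g=5 f=9, (6,3) g=3 f=11, (6,7) g=1 f=9, (7,5) g=2 f=9, (7,6) g=1 f=9]

order=[(5,4) → (4,4)]; open=[(3,4) g=5 f=9, (4,3) g=5 f=11, (4,5) g=5 f=9, (6,3) g=3 f=11, (6,7) g=1 f=9, (7,5) g=2 f=9, (7,6) g=1 f=9]; closed=[(4,4), (5,4), (6,4), (6,5), (6,6)]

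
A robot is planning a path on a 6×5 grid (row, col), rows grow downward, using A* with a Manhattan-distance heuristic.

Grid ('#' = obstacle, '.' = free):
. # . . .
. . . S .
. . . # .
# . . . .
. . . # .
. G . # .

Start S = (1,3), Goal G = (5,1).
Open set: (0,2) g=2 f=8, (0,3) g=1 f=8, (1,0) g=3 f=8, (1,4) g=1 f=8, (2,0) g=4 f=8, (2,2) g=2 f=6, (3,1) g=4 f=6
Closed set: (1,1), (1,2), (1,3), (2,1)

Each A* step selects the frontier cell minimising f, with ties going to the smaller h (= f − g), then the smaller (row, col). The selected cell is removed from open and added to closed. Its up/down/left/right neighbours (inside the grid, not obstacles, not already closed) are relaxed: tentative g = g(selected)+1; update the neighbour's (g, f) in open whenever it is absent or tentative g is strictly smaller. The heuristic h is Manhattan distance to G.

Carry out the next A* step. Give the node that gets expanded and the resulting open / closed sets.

step 1: expand (3,1) (f=6, h=2) → closed; open now [(0,2) g=2 f=8, (0,3) g=1 f=8, (1,0) g=3 f=8, (1,4) g=1 f=8, (2,0) g=4 f=8, (2,2) g=2 f=6, (3,2) g=5 f=8, (4,1) g=5 f=6]

expanded=(3,1); open=[(0,2) g=2 f=8, (0,3) g=1 f=8, (1,0) g=3 f=8, (1,4) g=1 f=8, (2,0) g=4 f=8, (2,2) g=2 f=6, (3,2) g=5 f=8, (4,1) g=5 f=6]; closed=[(1,1), (1,2), (1,3), (2,1), (3,1)]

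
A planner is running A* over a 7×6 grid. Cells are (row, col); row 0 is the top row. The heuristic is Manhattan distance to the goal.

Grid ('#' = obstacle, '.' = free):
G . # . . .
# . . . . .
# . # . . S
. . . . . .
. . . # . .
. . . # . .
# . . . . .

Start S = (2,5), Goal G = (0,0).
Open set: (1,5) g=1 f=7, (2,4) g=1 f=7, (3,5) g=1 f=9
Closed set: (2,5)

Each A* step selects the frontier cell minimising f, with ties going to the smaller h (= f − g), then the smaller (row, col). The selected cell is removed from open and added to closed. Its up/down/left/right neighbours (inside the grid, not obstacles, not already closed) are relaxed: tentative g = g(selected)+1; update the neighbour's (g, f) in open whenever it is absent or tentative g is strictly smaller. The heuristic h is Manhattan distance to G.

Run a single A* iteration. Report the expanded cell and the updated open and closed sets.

expanded=(1,5); open=[(0,5) g=2 f=7, (1,4) g=2 f=7, (2,4) g=1 f=7, (3,5) g=1 f=9]; closed=[(1,5), (2,5)]

step 1: expand (1,5) (f=7, h=6) → closed; open now [(0,5) g=2 f=7, (1,4) g=2 f=7, (2,4) g=1 f=7, (3,5) g=1 f=9]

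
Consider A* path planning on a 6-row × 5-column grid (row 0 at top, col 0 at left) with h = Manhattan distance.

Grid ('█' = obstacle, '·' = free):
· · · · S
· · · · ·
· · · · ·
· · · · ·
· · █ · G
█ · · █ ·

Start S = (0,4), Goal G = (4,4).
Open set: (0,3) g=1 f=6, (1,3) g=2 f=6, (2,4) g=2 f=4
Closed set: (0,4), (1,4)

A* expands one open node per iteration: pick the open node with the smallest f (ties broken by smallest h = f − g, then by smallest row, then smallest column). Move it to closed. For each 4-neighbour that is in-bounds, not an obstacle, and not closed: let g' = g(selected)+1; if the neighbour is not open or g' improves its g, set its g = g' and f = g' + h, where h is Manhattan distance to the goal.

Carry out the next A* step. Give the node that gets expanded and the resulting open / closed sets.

expanded=(2,4); open=[(0,3) g=1 f=6, (1,3) g=2 f=6, (2,3) g=3 f=6, (3,4) g=3 f=4]; closed=[(0,4), (1,4), (2,4)]

step 1: expand (2,4) (f=4, h=2) → closed; open now [(0,3) g=1 f=6, (1,3) g=2 f=6, (2,3) g=3 f=6, (3,4) g=3 f=4]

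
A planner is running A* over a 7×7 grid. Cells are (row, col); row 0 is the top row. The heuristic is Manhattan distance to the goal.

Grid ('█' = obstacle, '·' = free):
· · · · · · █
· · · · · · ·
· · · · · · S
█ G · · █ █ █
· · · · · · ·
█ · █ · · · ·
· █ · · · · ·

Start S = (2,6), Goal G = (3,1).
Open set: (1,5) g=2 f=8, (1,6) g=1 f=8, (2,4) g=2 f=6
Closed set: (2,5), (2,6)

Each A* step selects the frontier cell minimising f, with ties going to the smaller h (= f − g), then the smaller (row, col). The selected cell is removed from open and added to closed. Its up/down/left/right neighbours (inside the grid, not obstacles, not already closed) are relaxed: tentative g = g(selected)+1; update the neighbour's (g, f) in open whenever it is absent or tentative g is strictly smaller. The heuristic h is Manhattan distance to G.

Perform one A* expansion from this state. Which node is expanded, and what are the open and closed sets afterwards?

step 1: expand (2,4) (f=6, h=4) → closed; open now [(1,4) g=3 f=8, (1,5) g=2 f=8, (1,6) g=1 f=8, (2,3) g=3 f=6]

expanded=(2,4); open=[(1,4) g=3 f=8, (1,5) g=2 f=8, (1,6) g=1 f=8, (2,3) g=3 f=6]; closed=[(2,4), (2,5), (2,6)]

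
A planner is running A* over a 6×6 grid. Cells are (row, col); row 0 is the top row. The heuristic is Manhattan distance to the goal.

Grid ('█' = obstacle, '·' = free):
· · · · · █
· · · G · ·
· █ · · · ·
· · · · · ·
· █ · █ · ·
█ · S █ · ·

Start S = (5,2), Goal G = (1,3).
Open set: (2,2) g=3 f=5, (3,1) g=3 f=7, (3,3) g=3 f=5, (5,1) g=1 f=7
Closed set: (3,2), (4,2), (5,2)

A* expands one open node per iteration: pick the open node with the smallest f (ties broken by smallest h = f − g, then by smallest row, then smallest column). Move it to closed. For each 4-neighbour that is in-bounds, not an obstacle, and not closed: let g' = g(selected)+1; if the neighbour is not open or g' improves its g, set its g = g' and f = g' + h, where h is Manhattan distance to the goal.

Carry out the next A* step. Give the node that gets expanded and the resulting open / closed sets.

step 1: expand (2,2) (f=5, h=2) → closed; open now [(1,2) g=4 f=5, (2,3) g=4 f=5, (3,1) g=3 f=7, (3,3) g=3 f=5, (5,1) g=1 f=7]

expanded=(2,2); open=[(1,2) g=4 f=5, (2,3) g=4 f=5, (3,1) g=3 f=7, (3,3) g=3 f=5, (5,1) g=1 f=7]; closed=[(2,2), (3,2), (4,2), (5,2)]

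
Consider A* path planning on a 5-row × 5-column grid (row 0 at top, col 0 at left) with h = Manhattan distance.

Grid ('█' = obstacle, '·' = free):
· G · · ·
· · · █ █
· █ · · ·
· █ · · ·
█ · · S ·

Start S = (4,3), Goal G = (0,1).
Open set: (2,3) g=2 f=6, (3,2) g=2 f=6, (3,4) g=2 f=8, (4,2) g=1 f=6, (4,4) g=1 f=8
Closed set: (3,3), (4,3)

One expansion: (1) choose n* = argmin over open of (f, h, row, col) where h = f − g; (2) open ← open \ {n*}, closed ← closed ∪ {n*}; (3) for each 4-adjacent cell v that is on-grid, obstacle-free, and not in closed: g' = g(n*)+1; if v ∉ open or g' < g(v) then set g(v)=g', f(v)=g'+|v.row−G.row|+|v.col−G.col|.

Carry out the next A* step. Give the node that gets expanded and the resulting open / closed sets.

step 1: expand (2,3) (f=6, h=4) → closed; open now [(2,2) g=3 f=6, (2,4) g=3 f=8, (3,2) g=2 f=6, (3,4) g=2 f=8, (4,2) g=1 f=6, (4,4) g=1 f=8]

expanded=(2,3); open=[(2,2) g=3 f=6, (2,4) g=3 f=8, (3,2) g=2 f=6, (3,4) g=2 f=8, (4,2) g=1 f=6, (4,4) g=1 f=8]; closed=[(2,3), (3,3), (4,3)]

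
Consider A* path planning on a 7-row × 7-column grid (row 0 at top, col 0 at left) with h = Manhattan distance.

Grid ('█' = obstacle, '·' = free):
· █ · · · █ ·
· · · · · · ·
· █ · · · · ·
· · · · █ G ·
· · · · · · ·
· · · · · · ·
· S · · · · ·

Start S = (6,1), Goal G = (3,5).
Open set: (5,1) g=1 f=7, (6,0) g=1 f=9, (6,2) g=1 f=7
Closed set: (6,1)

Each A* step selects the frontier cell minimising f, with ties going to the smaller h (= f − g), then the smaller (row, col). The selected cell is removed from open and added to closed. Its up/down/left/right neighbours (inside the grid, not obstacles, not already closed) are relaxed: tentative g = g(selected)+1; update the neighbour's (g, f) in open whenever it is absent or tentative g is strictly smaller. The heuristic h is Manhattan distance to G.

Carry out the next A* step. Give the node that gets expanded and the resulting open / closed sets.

expanded=(5,1); open=[(4,1) g=2 f=7, (5,0) g=2 f=9, (5,2) g=2 f=7, (6,0) g=1 f=9, (6,2) g=1 f=7]; closed=[(5,1), (6,1)]

step 1: expand (5,1) (f=7, h=6) → closed; open now [(4,1) g=2 f=7, (5,0) g=2 f=9, (5,2) g=2 f=7, (6,0) g=1 f=9, (6,2) g=1 f=7]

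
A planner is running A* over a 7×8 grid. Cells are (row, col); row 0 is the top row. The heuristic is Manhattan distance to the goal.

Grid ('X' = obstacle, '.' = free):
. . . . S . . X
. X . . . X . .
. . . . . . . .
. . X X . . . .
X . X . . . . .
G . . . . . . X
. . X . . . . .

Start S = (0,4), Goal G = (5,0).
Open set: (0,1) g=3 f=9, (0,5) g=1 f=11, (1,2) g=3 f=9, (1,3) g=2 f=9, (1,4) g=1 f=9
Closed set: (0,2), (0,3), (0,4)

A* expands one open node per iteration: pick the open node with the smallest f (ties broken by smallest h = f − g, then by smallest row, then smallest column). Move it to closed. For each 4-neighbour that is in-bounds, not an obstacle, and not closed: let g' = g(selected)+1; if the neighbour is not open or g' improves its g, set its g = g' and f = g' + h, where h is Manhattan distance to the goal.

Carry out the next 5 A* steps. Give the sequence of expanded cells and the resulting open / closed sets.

order=[(0,1) → (0,0) → (1,0) → (2,0) → (3,0)]; open=[(0,5) g=1 f=11, (1,2) g=3 f=9, (1,3) g=2 f=9, (1,4) g=1 f=9, (2,1) g=7 f=11, (3,1) g=8 f=11]; closed=[(0,0), (0,1), (0,2), (0,3), (0,4), (1,0), (2,0), (3,0)]

step 1: expand (0,1) (f=9, h=6) → closed; open now [(0,0) g=4 f=9, (0,5) g=1 f=11, (1,2) g=3 f=9, (1,3) g=2 f=9, (1,4) g=1 f=9]
step 2: expand (0,0) (f=9, h=5) → closed; open now [(0,5) g=1 f=11, (1,0) g=5 f=9, (1,2) g=3 f=9, (1,3) g=2 f=9, (1,4) g=1 f=9]
step 3: expand (1,0) (f=9, h=4) → closed; open now [(0,5) g=1 f=11, (1,2) g=3 f=9, (1,3) g=2 f=9, (1,4) g=1 f=9, (2,0) g=6 f=9]
step 4: expand (2,0) (f=9, h=3) → closed; open now [(0,5) g=1 f=11, (1,2) g=3 f=9, (1,3) g=2 f=9, (1,4) g=1 f=9, (2,1) g=7 f=11, (3,0) g=7 f=9]
step 5: expand (3,0) (f=9, h=2) → closed; open now [(0,5) g=1 f=11, (1,2) g=3 f=9, (1,3) g=2 f=9, (1,4) g=1 f=9, (2,1) g=7 f=11, (3,1) g=8 f=11]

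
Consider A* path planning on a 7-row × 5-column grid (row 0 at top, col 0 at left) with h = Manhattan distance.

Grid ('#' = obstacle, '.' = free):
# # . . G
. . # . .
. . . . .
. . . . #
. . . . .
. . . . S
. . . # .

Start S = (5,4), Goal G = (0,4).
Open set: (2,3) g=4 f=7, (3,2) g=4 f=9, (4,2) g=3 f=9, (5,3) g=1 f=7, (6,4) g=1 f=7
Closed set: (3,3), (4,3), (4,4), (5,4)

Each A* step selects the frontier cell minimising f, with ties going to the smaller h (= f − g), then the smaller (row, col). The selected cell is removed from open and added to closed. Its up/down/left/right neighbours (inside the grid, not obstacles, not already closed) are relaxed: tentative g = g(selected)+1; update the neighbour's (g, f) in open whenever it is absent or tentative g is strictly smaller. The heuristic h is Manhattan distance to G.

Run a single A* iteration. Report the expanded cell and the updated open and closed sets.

step 1: expand (2,3) (f=7, h=3) → closed; open now [(1,3) g=5 f=7, (2,2) g=5 f=9, (2,4) g=5 f=7, (3,2) g=4 f=9, (4,2) g=3 f=9, (5,3) g=1 f=7, (6,4) g=1 f=7]

expanded=(2,3); open=[(1,3) g=5 f=7, (2,2) g=5 f=9, (2,4) g=5 f=7, (3,2) g=4 f=9, (4,2) g=3 f=9, (5,3) g=1 f=7, (6,4) g=1 f=7]; closed=[(2,3), (3,3), (4,3), (4,4), (5,4)]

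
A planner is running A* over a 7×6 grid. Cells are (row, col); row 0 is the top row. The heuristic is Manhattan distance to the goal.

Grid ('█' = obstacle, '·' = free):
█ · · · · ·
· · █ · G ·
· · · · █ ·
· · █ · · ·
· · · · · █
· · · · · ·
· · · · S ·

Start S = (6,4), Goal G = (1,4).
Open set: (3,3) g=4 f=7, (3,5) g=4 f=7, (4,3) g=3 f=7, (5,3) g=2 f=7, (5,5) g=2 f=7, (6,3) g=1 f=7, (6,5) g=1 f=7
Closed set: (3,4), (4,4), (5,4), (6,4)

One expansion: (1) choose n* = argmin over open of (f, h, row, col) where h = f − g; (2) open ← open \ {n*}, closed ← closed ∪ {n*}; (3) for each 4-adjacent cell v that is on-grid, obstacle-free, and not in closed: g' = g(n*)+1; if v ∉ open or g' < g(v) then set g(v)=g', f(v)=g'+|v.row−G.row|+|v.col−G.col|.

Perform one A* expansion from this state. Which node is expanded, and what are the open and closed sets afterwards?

step 1: expand (3,3) (f=7, h=3) → closed; open now [(2,3) g=5 f=7, (3,5) g=4 f=7, (4,3) g=3 f=7, (5,3) g=2 f=7, (5,5) g=2 f=7, (6,3) g=1 f=7, (6,5) g=1 f=7]

expanded=(3,3); open=[(2,3) g=5 f=7, (3,5) g=4 f=7, (4,3) g=3 f=7, (5,3) g=2 f=7, (5,5) g=2 f=7, (6,3) g=1 f=7, (6,5) g=1 f=7]; closed=[(3,3), (3,4), (4,4), (5,4), (6,4)]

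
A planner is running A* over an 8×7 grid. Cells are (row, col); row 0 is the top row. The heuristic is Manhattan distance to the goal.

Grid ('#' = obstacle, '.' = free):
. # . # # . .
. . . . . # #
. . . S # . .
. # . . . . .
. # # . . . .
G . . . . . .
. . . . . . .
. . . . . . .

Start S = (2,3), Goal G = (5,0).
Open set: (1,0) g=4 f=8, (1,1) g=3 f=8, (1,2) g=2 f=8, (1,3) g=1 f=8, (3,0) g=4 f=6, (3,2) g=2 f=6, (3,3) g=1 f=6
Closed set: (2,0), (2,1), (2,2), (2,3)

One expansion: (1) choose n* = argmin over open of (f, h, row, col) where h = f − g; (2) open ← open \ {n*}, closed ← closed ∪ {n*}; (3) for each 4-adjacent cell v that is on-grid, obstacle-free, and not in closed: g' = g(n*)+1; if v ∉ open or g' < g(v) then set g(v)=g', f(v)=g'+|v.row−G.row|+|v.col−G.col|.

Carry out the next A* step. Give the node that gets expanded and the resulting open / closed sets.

expanded=(3,0); open=[(1,0) g=4 f=8, (1,1) g=3 f=8, (1,2) g=2 f=8, (1,3) g=1 f=8, (3,2) g=2 f=6, (3,3) g=1 f=6, (4,0) g=5 f=6]; closed=[(2,0), (2,1), (2,2), (2,3), (3,0)]

step 1: expand (3,0) (f=6, h=2) → closed; open now [(1,0) g=4 f=8, (1,1) g=3 f=8, (1,2) g=2 f=8, (1,3) g=1 f=8, (3,2) g=2 f=6, (3,3) g=1 f=6, (4,0) g=5 f=6]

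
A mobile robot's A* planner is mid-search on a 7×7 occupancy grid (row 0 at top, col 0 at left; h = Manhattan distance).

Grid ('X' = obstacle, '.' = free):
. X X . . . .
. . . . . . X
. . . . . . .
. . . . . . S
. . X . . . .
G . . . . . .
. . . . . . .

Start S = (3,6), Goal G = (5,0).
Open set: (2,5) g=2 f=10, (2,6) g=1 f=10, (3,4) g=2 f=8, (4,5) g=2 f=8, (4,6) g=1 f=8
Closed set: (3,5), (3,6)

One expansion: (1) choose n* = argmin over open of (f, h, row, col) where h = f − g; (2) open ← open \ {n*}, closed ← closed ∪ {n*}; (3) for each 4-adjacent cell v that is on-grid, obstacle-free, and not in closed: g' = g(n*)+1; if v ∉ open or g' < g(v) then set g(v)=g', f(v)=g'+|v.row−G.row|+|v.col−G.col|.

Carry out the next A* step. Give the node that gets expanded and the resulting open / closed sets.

expanded=(3,4); open=[(2,4) g=3 f=10, (2,5) g=2 f=10, (2,6) g=1 f=10, (3,3) g=3 f=8, (4,4) g=3 f=8, (4,5) g=2 f=8, (4,6) g=1 f=8]; closed=[(3,4), (3,5), (3,6)]

step 1: expand (3,4) (f=8, h=6) → closed; open now [(2,4) g=3 f=10, (2,5) g=2 f=10, (2,6) g=1 f=10, (3,3) g=3 f=8, (4,4) g=3 f=8, (4,5) g=2 f=8, (4,6) g=1 f=8]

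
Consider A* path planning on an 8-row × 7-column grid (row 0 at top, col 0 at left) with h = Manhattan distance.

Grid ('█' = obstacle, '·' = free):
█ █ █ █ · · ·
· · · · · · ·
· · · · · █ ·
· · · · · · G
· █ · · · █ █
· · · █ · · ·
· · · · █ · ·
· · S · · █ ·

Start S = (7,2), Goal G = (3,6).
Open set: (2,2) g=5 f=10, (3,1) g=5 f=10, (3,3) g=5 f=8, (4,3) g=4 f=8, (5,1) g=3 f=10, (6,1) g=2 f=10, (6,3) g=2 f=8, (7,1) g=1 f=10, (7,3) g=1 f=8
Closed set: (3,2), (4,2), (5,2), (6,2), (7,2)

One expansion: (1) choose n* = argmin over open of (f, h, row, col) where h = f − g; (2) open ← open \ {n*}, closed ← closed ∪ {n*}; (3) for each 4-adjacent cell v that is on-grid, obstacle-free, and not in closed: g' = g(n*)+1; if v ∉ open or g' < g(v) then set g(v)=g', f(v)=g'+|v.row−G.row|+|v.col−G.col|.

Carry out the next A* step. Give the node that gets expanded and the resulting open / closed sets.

step 1: expand (3,3) (f=8, h=3) → closed; open now [(2,2) g=5 f=10, (2,3) g=6 f=10, (3,1) g=5 f=10, (3,4) g=6 f=8, (4,3) g=4 f=8, (5,1) g=3 f=10, (6,1) g=2 f=10, (6,3) g=2 f=8, (7,1) g=1 f=10, (7,3) g=1 f=8]

expanded=(3,3); open=[(2,2) g=5 f=10, (2,3) g=6 f=10, (3,1) g=5 f=10, (3,4) g=6 f=8, (4,3) g=4 f=8, (5,1) g=3 f=10, (6,1) g=2 f=10, (6,3) g=2 f=8, (7,1) g=1 f=10, (7,3) g=1 f=8]; closed=[(3,2), (3,3), (4,2), (5,2), (6,2), (7,2)]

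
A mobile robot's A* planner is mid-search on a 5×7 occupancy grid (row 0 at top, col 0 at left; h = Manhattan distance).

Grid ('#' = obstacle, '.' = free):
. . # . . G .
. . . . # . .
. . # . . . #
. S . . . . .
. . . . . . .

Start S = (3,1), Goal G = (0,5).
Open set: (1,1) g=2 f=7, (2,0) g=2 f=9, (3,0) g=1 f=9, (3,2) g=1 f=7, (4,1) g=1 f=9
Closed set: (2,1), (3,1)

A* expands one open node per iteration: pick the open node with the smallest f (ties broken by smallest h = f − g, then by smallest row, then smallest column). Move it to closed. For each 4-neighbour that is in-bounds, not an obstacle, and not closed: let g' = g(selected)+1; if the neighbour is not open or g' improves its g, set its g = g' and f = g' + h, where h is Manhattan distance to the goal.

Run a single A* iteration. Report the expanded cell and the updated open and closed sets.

expanded=(1,1); open=[(0,1) g=3 f=7, (1,0) g=3 f=9, (1,2) g=3 f=7, (2,0) g=2 f=9, (3,0) g=1 f=9, (3,2) g=1 f=7, (4,1) g=1 f=9]; closed=[(1,1), (2,1), (3,1)]

step 1: expand (1,1) (f=7, h=5) → closed; open now [(0,1) g=3 f=7, (1,0) g=3 f=9, (1,2) g=3 f=7, (2,0) g=2 f=9, (3,0) g=1 f=9, (3,2) g=1 f=7, (4,1) g=1 f=9]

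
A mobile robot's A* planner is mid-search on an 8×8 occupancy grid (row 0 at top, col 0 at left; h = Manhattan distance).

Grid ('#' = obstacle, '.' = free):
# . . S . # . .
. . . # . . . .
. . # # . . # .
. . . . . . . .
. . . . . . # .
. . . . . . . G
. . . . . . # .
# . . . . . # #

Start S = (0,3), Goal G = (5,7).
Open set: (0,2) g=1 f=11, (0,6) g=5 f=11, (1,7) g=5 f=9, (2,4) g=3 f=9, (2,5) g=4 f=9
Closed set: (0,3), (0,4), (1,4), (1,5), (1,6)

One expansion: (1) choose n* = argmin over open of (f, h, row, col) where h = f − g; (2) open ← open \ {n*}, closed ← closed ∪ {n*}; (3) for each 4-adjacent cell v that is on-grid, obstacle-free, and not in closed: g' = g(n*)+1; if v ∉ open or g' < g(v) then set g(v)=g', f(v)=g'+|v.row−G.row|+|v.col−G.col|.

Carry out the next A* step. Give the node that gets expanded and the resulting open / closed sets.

expanded=(1,7); open=[(0,2) g=1 f=11, (0,6) g=5 f=11, (0,7) g=6 f=11, (2,4) g=3 f=9, (2,5) g=4 f=9, (2,7) g=6 f=9]; closed=[(0,3), (0,4), (1,4), (1,5), (1,6), (1,7)]

step 1: expand (1,7) (f=9, h=4) → closed; open now [(0,2) g=1 f=11, (0,6) g=5 f=11, (0,7) g=6 f=11, (2,4) g=3 f=9, (2,5) g=4 f=9, (2,7) g=6 f=9]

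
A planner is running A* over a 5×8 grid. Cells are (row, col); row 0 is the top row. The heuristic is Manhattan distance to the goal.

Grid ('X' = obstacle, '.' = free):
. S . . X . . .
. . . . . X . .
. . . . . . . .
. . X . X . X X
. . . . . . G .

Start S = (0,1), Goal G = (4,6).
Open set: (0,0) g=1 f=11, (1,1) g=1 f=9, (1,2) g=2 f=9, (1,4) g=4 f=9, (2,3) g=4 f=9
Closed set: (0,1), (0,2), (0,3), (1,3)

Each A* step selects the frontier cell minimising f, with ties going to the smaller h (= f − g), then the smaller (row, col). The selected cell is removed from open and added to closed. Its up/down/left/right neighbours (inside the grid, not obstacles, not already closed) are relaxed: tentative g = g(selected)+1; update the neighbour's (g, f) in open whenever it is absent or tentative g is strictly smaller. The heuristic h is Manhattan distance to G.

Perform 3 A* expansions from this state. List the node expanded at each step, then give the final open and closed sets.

step 1: expand (1,4) (f=9, h=5) → closed; open now [(0,0) g=1 f=11, (1,1) g=1 f=9, (1,2) g=2 f=9, (2,3) g=4 f=9, (2,4) g=5 f=9]
step 2: expand (2,4) (f=9, h=4) → closed; open now [(0,0) g=1 f=11, (1,1) g=1 f=9, (1,2) g=2 f=9, (2,3) g=4 f=9, (2,5) g=6 f=9]
step 3: expand (2,5) (f=9, h=3) → closed; open now [(0,0) g=1 f=11, (1,1) g=1 f=9, (1,2) g=2 f=9, (2,3) g=4 f=9, (2,6) g=7 f=9, (3,5) g=7 f=9]

order=[(1,4) → (2,4) → (2,5)]; open=[(0,0) g=1 f=11, (1,1) g=1 f=9, (1,2) g=2 f=9, (2,3) g=4 f=9, (2,6) g=7 f=9, (3,5) g=7 f=9]; closed=[(0,1), (0,2), (0,3), (1,3), (1,4), (2,4), (2,5)]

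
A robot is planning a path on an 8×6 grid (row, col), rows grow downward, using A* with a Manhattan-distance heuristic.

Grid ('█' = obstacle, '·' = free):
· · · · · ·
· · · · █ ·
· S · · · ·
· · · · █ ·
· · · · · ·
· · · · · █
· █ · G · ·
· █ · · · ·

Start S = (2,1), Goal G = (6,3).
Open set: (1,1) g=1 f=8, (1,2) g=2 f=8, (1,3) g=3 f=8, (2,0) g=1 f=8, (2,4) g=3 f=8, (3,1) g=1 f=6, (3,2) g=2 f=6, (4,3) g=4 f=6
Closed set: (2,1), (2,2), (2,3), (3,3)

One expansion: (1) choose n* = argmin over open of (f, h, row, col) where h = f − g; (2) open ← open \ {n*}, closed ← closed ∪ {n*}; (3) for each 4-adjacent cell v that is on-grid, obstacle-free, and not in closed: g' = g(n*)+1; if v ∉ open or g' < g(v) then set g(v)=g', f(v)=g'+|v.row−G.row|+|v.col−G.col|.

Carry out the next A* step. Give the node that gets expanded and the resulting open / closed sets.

expanded=(4,3); open=[(1,1) g=1 f=8, (1,2) g=2 f=8, (1,3) g=3 f=8, (2,0) g=1 f=8, (2,4) g=3 f=8, (3,1) g=1 f=6, (3,2) g=2 f=6, (4,2) g=5 f=8, (4,4) g=5 f=8, (5,3) g=5 f=6]; closed=[(2,1), (2,2), (2,3), (3,3), (4,3)]

step 1: expand (4,3) (f=6, h=2) → closed; open now [(1,1) g=1 f=8, (1,2) g=2 f=8, (1,3) g=3 f=8, (2,0) g=1 f=8, (2,4) g=3 f=8, (3,1) g=1 f=6, (3,2) g=2 f=6, (4,2) g=5 f=8, (4,4) g=5 f=8, (5,3) g=5 f=6]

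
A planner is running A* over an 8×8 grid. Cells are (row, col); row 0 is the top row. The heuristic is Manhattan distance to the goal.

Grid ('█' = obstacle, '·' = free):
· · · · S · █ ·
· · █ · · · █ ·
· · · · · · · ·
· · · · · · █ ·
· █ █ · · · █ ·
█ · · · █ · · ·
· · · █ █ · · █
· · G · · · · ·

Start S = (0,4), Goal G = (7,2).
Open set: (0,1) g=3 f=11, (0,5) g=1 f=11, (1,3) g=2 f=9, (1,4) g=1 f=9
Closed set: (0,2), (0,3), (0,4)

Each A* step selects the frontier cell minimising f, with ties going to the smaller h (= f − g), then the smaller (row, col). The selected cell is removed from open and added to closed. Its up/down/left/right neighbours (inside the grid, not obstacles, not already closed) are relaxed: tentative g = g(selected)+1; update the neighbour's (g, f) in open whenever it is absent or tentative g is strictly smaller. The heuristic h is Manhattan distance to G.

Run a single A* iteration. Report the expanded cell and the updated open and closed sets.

step 1: expand (1,3) (f=9, h=7) → closed; open now [(0,1) g=3 f=11, (0,5) g=1 f=11, (1,4) g=1 f=9, (2,3) g=3 f=9]

expanded=(1,3); open=[(0,1) g=3 f=11, (0,5) g=1 f=11, (1,4) g=1 f=9, (2,3) g=3 f=9]; closed=[(0,2), (0,3), (0,4), (1,3)]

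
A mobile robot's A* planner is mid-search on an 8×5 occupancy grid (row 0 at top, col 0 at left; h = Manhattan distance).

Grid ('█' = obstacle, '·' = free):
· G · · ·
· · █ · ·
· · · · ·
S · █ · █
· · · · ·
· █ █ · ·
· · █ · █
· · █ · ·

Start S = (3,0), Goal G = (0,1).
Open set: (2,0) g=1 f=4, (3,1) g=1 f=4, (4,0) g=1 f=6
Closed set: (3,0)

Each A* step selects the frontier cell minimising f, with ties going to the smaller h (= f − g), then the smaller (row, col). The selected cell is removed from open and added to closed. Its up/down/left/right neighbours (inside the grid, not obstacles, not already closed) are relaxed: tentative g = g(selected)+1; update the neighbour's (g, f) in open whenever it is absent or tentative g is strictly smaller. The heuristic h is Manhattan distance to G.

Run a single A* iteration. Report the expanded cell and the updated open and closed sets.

expanded=(2,0); open=[(1,0) g=2 f=4, (2,1) g=2 f=4, (3,1) g=1 f=4, (4,0) g=1 f=6]; closed=[(2,0), (3,0)]

step 1: expand (2,0) (f=4, h=3) → closed; open now [(1,0) g=2 f=4, (2,1) g=2 f=4, (3,1) g=1 f=4, (4,0) g=1 f=6]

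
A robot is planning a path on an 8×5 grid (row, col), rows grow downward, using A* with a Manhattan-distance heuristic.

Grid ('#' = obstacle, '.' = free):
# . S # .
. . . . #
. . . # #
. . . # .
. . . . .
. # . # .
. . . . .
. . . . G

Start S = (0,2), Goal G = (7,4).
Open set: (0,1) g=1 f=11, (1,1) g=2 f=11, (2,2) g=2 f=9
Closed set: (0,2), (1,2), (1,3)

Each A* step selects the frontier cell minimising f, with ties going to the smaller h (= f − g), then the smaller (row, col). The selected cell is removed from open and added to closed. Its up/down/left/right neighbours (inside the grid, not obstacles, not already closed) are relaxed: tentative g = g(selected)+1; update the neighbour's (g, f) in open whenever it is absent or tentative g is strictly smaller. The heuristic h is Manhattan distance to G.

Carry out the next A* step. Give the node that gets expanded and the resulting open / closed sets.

expanded=(2,2); open=[(0,1) g=1 f=11, (1,1) g=2 f=11, (2,1) g=3 f=11, (3,2) g=3 f=9]; closed=[(0,2), (1,2), (1,3), (2,2)]

step 1: expand (2,2) (f=9, h=7) → closed; open now [(0,1) g=1 f=11, (1,1) g=2 f=11, (2,1) g=3 f=11, (3,2) g=3 f=9]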